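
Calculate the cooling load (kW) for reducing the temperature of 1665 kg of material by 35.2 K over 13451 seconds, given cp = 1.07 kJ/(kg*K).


Q = m * cp * dT / t
Q = 1665 * 1.07 * 35.2 / 13451
Q = 4.662 kW

4.662


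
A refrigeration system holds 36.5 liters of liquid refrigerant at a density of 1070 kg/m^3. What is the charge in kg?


Charge = V * rho / 1000
Charge = 36.5 * 1070 / 1000
Charge = 39.06 kg

39.06


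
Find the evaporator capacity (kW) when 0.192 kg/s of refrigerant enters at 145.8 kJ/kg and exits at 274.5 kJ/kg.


dh = 274.5 - 145.8 = 128.7 kJ/kg
Q_evap = m_dot * dh = 0.192 * 128.7
Q_evap = 24.71 kW

24.71


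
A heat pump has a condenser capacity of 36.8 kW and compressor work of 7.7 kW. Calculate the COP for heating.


COP_hp = Q_cond / W
COP_hp = 36.8 / 7.7
COP_hp = 4.779

4.779


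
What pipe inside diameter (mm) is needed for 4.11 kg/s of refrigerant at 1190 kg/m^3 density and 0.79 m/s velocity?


A = m_dot / (rho * v) = 4.11 / (1190 * 0.79) = 0.004371875332 m^2
d = sqrt(4*A/pi) * 1000
d = 74.6 mm

74.6


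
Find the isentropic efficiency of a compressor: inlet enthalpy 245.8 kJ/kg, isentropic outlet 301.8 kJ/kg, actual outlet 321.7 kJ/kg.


dh_ideal = 301.8 - 245.8 = 56.0 kJ/kg
dh_actual = 321.7 - 245.8 = 75.9 kJ/kg
eta_s = dh_ideal / dh_actual = 56.0 / 75.9
eta_s = 0.7378

0.7378


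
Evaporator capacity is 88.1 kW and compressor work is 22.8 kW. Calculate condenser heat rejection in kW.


Q_cond = Q_evap + W
Q_cond = 88.1 + 22.8
Q_cond = 110.9 kW

110.9


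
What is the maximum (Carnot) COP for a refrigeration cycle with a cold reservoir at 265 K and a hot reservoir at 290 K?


dT = 290 - 265 = 25 K
COP_carnot = T_cold / dT = 265 / 25
COP_carnot = 10.6

10.6


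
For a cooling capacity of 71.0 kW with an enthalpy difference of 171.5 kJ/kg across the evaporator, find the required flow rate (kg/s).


m_dot = Q / dh
m_dot = 71.0 / 171.5
m_dot = 0.414 kg/s

0.414


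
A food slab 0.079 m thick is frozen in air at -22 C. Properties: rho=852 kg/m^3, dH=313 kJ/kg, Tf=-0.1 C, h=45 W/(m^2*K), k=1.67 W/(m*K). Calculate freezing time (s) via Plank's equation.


dT = -0.1 - (-22) = 21.9 K
term1 = a/(2h) = 0.079/(2*45) = 0.0008777777778
term2 = a^2/(8k) = 0.079^2/(8*1.67) = 0.0004671407186
t = rho*dH*1000/dT * (term1 + term2)
t = 852*313*1000/21.9 * (0.0008777777778 + 0.0004671407186)
t = 16377 s

16377


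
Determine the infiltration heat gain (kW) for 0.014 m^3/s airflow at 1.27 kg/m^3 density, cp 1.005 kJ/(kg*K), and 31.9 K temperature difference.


Q = V_dot * rho * cp * dT
Q = 0.014 * 1.27 * 1.005 * 31.9
Q = 0.57 kW

0.57


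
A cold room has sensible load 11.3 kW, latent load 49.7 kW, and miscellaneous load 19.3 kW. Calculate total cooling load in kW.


Q_total = Q_s + Q_l + Q_misc
Q_total = 11.3 + 49.7 + 19.3
Q_total = 80.3 kW

80.3


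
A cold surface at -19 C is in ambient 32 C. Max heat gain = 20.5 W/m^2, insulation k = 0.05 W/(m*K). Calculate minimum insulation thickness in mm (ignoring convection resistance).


dT = 32 - (-19) = 51 K
thickness = k * dT / q_max * 1000
thickness = 0.05 * 51 / 20.5 * 1000
thickness = 124.4 mm

124.4


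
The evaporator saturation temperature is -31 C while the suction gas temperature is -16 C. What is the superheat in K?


Superheat = T_suction - T_evap
Superheat = -16 - (-31)
Superheat = 15 K

15


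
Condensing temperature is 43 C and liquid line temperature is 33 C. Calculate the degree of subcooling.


Subcooling = T_cond - T_liquid
Subcooling = 43 - 33
Subcooling = 10 K

10


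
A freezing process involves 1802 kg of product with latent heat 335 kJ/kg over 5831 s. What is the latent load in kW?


Q_lat = m * h_fg / t
Q_lat = 1802 * 335 / 5831
Q_lat = 103.53 kW

103.53


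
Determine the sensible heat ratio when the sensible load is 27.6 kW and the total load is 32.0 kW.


SHR = Q_sensible / Q_total
SHR = 27.6 / 32.0
SHR = 0.863

0.863


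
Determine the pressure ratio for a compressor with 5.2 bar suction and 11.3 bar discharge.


PR = P_high / P_low
PR = 11.3 / 5.2
PR = 2.173

2.173


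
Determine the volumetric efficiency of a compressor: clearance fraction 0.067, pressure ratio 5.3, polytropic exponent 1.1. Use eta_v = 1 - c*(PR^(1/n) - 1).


PR^(1/n) = 5.3^(1/1.1) = 4.55441508
eta_v = 1 - 0.067 * (4.55441508 - 1)
eta_v = 0.7619

0.7619


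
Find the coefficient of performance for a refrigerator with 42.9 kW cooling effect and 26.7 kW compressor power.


COP = Q_evap / W
COP = 42.9 / 26.7
COP = 1.607

1.607


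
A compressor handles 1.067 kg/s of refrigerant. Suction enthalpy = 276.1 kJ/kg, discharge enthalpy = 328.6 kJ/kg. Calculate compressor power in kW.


dh = 328.6 - 276.1 = 52.5 kJ/kg
W = m_dot * dh = 1.067 * 52.5 = 56.02 kW

56.02


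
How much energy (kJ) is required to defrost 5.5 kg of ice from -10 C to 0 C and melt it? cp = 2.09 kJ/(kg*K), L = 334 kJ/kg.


Sensible heat = cp * dT = 2.09 * 10 = 20.9 kJ/kg
Total per kg = 20.9 + 334 = 354.9 kJ/kg
Q = m * total = 5.5 * 354.9
Q = 1952.0 kJ

1952.0


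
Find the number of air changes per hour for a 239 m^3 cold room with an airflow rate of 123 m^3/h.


ACH = flow / volume
ACH = 123 / 239
ACH = 0.515

0.515


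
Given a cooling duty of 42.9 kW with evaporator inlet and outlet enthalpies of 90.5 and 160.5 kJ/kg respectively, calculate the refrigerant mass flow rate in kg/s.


dh = 160.5 - 90.5 = 70.0 kJ/kg
m_dot = Q / dh = 42.9 / 70.0 = 0.6129 kg/s

0.6129


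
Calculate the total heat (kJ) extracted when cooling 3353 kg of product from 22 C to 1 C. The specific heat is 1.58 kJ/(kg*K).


dT = 22 - (1) = 21 K
Q = m * cp * dT = 3353 * 1.58 * 21
Q = 111253 kJ

111253


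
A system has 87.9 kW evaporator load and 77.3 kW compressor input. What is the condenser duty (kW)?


Q_cond = Q_evap + W
Q_cond = 87.9 + 77.3
Q_cond = 165.2 kW

165.2


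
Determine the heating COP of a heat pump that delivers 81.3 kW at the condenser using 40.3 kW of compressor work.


COP_hp = Q_cond / W
COP_hp = 81.3 / 40.3
COP_hp = 2.017

2.017


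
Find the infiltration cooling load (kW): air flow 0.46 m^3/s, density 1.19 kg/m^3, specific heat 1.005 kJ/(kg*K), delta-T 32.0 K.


Q = V_dot * rho * cp * dT
Q = 0.46 * 1.19 * 1.005 * 32.0
Q = 17.604 kW

17.604


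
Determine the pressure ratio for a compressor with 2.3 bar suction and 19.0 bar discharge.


PR = P_high / P_low
PR = 19.0 / 2.3
PR = 8.261

8.261


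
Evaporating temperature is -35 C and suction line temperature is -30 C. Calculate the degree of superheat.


Superheat = T_suction - T_evap
Superheat = -30 - (-35)
Superheat = 5 K

5


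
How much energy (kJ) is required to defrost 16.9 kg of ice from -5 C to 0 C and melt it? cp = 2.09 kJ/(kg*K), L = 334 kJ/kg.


Sensible heat = cp * dT = 2.09 * 5 = 10.45 kJ/kg
Total per kg = 10.45 + 334 = 344.45 kJ/kg
Q = m * total = 16.9 * 344.45
Q = 5821.2 kJ

5821.2


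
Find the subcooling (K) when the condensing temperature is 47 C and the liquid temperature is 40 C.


Subcooling = T_cond - T_liquid
Subcooling = 47 - 40
Subcooling = 7 K

7


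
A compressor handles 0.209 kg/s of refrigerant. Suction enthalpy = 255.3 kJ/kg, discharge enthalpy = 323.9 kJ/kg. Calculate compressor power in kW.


dh = 323.9 - 255.3 = 68.6 kJ/kg
W = m_dot * dh = 0.209 * 68.6 = 14.34 kW

14.34


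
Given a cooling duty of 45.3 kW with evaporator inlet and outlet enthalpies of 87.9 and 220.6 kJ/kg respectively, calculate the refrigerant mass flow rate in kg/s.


dh = 220.6 - 87.9 = 132.7 kJ/kg
m_dot = Q / dh = 45.3 / 132.7 = 0.3414 kg/s

0.3414


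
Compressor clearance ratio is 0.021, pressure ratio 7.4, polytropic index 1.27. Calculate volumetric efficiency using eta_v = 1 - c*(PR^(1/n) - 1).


PR^(1/n) = 7.4^(1/1.27) = 4.83542248
eta_v = 1 - 0.021 * (4.83542248 - 1)
eta_v = 0.9195

0.9195


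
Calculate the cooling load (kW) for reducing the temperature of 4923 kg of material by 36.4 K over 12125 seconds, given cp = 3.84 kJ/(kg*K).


Q = m * cp * dT / t
Q = 4923 * 3.84 * 36.4 / 12125
Q = 56.752 kW

56.752


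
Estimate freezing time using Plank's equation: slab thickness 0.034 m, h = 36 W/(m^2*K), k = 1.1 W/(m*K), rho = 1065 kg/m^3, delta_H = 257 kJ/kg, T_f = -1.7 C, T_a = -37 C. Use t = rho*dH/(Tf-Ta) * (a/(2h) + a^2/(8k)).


dT = -1.7 - (-37) = 35.3 K
term1 = a/(2h) = 0.034/(2*36) = 0.0004722222222
term2 = a^2/(8k) = 0.034^2/(8*1.1) = 0.0001313636364
t = rho*dH*1000/dT * (term1 + term2)
t = 1065*257*1000/35.3 * (0.0004722222222 + 0.0001313636364)
t = 4680 s

4680


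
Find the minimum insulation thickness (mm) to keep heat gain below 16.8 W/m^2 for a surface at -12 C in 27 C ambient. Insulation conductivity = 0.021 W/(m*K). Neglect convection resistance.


dT = 27 - (-12) = 39 K
thickness = k * dT / q_max * 1000
thickness = 0.021 * 39 / 16.8 * 1000
thickness = 48.8 mm

48.8


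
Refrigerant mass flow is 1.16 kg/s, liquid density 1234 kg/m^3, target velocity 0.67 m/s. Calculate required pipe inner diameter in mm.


A = m_dot / (rho * v) = 1.16 / (1234 * 0.67) = 0.001403033455 m^2
d = sqrt(4*A/pi) * 1000
d = 42.3 mm

42.3


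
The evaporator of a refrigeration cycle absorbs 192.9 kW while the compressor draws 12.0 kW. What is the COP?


COP = Q_evap / W
COP = 192.9 / 12.0
COP = 16.075

16.075


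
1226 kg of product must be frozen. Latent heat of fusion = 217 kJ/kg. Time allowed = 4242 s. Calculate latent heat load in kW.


Q_lat = m * h_fg / t
Q_lat = 1226 * 217 / 4242
Q_lat = 62.72 kW

62.72


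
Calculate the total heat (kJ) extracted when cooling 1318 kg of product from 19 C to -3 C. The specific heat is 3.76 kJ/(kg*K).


dT = 19 - (-3) = 22 K
Q = m * cp * dT = 1318 * 3.76 * 22
Q = 109025 kJ

109025


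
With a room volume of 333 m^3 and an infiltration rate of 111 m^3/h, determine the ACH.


ACH = flow / volume
ACH = 111 / 333
ACH = 0.333

0.333


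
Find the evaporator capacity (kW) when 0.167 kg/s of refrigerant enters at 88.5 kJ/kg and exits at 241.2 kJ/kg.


dh = 241.2 - 88.5 = 152.7 kJ/kg
Q_evap = m_dot * dh = 0.167 * 152.7
Q_evap = 25.5 kW

25.5


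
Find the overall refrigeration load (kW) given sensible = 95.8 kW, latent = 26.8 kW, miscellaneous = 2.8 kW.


Q_total = Q_s + Q_l + Q_misc
Q_total = 95.8 + 26.8 + 2.8
Q_total = 125.4 kW

125.4


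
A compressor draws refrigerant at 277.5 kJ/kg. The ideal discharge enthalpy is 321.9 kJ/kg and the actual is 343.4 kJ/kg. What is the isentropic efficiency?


dh_ideal = 321.9 - 277.5 = 44.4 kJ/kg
dh_actual = 343.4 - 277.5 = 65.9 kJ/kg
eta_s = dh_ideal / dh_actual = 44.4 / 65.9
eta_s = 0.6737

0.6737


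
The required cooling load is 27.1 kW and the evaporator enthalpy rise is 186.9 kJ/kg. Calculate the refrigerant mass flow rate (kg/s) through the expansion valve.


m_dot = Q / dh
m_dot = 27.1 / 186.9
m_dot = 0.145 kg/s

0.145


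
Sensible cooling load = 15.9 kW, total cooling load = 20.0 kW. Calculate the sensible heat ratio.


SHR = Q_sensible / Q_total
SHR = 15.9 / 20.0
SHR = 0.795

0.795


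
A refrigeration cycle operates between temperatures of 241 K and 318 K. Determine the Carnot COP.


dT = 318 - 241 = 77 K
COP_carnot = T_cold / dT = 241 / 77
COP_carnot = 3.13

3.13


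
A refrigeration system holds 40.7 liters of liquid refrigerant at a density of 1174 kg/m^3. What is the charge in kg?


Charge = V * rho / 1000
Charge = 40.7 * 1174 / 1000
Charge = 47.78 kg

47.78


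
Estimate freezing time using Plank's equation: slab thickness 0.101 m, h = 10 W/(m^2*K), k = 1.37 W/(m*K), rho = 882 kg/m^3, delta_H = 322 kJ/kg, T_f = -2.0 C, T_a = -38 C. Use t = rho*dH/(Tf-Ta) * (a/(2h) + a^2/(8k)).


dT = -2.0 - (-38) = 36.0 K
term1 = a/(2h) = 0.101/(2*10) = 0.00505
term2 = a^2/(8k) = 0.101^2/(8*1.37) = 0.0009307481752
t = rho*dH*1000/dT * (term1 + term2)
t = 882*322*1000/36.0 * (0.00505 + 0.0009307481752)
t = 47182 s

47182


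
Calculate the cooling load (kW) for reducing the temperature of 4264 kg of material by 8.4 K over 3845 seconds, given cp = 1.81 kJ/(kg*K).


Q = m * cp * dT / t
Q = 4264 * 1.81 * 8.4 / 3845
Q = 16.861 kW

16.861


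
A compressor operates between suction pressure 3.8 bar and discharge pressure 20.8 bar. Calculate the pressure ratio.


PR = P_high / P_low
PR = 20.8 / 3.8
PR = 5.474

5.474


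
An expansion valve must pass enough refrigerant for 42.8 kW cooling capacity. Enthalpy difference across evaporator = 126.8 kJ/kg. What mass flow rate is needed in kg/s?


m_dot = Q / dh
m_dot = 42.8 / 126.8
m_dot = 0.3375 kg/s

0.3375


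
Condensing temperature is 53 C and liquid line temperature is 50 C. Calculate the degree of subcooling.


Subcooling = T_cond - T_liquid
Subcooling = 53 - 50
Subcooling = 3 K

3


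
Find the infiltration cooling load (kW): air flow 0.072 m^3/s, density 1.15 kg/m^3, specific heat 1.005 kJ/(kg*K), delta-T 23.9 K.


Q = V_dot * rho * cp * dT
Q = 0.072 * 1.15 * 1.005 * 23.9
Q = 1.989 kW

1.989


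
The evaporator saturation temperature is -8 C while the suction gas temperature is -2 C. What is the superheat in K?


Superheat = T_suction - T_evap
Superheat = -2 - (-8)
Superheat = 6 K

6


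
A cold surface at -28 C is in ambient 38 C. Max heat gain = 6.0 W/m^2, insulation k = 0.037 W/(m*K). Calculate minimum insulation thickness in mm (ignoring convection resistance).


dT = 38 - (-28) = 66 K
thickness = k * dT / q_max * 1000
thickness = 0.037 * 66 / 6.0 * 1000
thickness = 407.0 mm

407.0


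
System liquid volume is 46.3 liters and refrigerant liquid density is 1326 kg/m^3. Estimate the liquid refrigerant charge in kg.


Charge = V * rho / 1000
Charge = 46.3 * 1326 / 1000
Charge = 61.39 kg

61.39


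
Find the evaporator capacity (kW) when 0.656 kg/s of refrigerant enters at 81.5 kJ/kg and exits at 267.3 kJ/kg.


dh = 267.3 - 81.5 = 185.8 kJ/kg
Q_evap = m_dot * dh = 0.656 * 185.8
Q_evap = 121.88 kW

121.88


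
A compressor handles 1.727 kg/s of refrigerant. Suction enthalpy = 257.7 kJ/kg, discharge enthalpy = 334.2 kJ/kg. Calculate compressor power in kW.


dh = 334.2 - 257.7 = 76.5 kJ/kg
W = m_dot * dh = 1.727 * 76.5 = 132.12 kW

132.12


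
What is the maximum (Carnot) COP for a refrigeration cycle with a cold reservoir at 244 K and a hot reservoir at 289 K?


dT = 289 - 244 = 45 K
COP_carnot = T_cold / dT = 244 / 45
COP_carnot = 5.422

5.422


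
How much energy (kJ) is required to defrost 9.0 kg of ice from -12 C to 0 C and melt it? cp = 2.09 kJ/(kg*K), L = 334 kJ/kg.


Sensible heat = cp * dT = 2.09 * 12 = 25.08 kJ/kg
Total per kg = 25.08 + 334 = 359.08 kJ/kg
Q = m * total = 9.0 * 359.08
Q = 3231.7 kJ

3231.7


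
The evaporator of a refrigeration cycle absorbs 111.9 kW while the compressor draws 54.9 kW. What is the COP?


COP = Q_evap / W
COP = 111.9 / 54.9
COP = 2.038

2.038


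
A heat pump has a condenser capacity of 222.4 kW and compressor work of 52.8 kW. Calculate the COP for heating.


COP_hp = Q_cond / W
COP_hp = 222.4 / 52.8
COP_hp = 4.212

4.212


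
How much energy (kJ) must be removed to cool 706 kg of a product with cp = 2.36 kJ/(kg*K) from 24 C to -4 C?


dT = 24 - (-4) = 28 K
Q = m * cp * dT = 706 * 2.36 * 28
Q = 46652 kJ

46652


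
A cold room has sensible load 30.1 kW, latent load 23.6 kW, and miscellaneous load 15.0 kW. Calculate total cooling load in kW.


Q_total = Q_s + Q_l + Q_misc
Q_total = 30.1 + 23.6 + 15.0
Q_total = 68.7 kW

68.7


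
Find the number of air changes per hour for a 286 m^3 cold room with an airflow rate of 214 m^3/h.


ACH = flow / volume
ACH = 214 / 286
ACH = 0.748

0.748


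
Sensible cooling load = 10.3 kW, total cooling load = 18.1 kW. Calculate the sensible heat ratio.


SHR = Q_sensible / Q_total
SHR = 10.3 / 18.1
SHR = 0.569

0.569


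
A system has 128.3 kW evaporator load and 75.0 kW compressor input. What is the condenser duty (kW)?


Q_cond = Q_evap + W
Q_cond = 128.3 + 75.0
Q_cond = 203.3 kW

203.3


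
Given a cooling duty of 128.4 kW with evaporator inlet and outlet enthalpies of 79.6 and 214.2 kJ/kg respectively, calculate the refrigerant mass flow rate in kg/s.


dh = 214.2 - 79.6 = 134.6 kJ/kg
m_dot = Q / dh = 128.4 / 134.6 = 0.9539 kg/s

0.9539


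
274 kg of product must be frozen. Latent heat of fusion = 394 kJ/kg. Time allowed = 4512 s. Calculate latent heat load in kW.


Q_lat = m * h_fg / t
Q_lat = 274 * 394 / 4512
Q_lat = 23.93 kW

23.93


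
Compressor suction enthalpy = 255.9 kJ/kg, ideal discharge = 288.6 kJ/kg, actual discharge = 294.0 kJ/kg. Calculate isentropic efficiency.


dh_ideal = 288.6 - 255.9 = 32.7 kJ/kg
dh_actual = 294.0 - 255.9 = 38.1 kJ/kg
eta_s = dh_ideal / dh_actual = 32.7 / 38.1
eta_s = 0.8583

0.8583


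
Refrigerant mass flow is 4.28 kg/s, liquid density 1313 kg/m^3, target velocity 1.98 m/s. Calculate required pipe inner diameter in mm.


A = m_dot / (rho * v) = 4.28 / (1313 * 1.98) = 0.001646318478 m^2
d = sqrt(4*A/pi) * 1000
d = 45.8 mm

45.8


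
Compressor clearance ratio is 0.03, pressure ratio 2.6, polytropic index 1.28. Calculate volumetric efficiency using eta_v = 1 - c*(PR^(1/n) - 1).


PR^(1/n) = 2.6^(1/1.28) = 2.10958937
eta_v = 1 - 0.03 * (2.10958937 - 1)
eta_v = 0.9667

0.9667


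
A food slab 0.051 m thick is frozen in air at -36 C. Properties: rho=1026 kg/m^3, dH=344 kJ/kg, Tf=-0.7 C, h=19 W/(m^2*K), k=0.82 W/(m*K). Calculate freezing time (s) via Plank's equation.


dT = -0.7 - (-36) = 35.3 K
term1 = a/(2h) = 0.051/(2*19) = 0.001342105263
term2 = a^2/(8k) = 0.051^2/(8*0.82) = 0.0003964939024
t = rho*dH*1000/dT * (term1 + term2)
t = 1026*344*1000/35.3 * (0.001342105263 + 0.0003964939024)
t = 17383 s

17383


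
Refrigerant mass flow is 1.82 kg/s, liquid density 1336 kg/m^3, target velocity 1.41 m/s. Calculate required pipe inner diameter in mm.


A = m_dot / (rho * v) = 1.82 / (1336 * 1.41) = 0.0009661528008 m^2
d = sqrt(4*A/pi) * 1000
d = 35.1 mm

35.1


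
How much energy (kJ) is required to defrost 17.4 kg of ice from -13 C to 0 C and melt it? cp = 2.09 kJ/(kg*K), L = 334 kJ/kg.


Sensible heat = cp * dT = 2.09 * 13 = 27.17 kJ/kg
Total per kg = 27.17 + 334 = 361.17 kJ/kg
Q = m * total = 17.4 * 361.17
Q = 6284.4 kJ

6284.4


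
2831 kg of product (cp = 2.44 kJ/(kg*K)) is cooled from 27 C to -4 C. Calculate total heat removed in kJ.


dT = 27 - (-4) = 31 K
Q = m * cp * dT = 2831 * 2.44 * 31
Q = 214137 kJ

214137


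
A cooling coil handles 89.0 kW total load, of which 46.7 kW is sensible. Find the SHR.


SHR = Q_sensible / Q_total
SHR = 46.7 / 89.0
SHR = 0.525

0.525


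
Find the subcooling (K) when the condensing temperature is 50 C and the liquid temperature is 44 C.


Subcooling = T_cond - T_liquid
Subcooling = 50 - 44
Subcooling = 6 K

6


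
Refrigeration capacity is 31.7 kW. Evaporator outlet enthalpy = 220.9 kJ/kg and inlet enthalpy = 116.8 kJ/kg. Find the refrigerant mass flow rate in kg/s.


dh = 220.9 - 116.8 = 104.1 kJ/kg
m_dot = Q / dh = 31.7 / 104.1 = 0.3045 kg/s

0.3045


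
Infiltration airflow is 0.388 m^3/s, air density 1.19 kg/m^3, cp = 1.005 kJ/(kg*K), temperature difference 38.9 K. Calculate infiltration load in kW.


Q = V_dot * rho * cp * dT
Q = 0.388 * 1.19 * 1.005 * 38.9
Q = 18.051 kW

18.051


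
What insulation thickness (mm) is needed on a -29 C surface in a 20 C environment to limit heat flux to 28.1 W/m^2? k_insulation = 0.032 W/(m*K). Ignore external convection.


dT = 20 - (-29) = 49 K
thickness = k * dT / q_max * 1000
thickness = 0.032 * 49 / 28.1 * 1000
thickness = 55.8 mm

55.8


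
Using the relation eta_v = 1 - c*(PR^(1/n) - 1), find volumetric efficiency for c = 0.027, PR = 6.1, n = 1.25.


PR^(1/n) = 6.1^(1/1.25) = 4.24877632
eta_v = 1 - 0.027 * (4.24877632 - 1)
eta_v = 0.9123

0.9123


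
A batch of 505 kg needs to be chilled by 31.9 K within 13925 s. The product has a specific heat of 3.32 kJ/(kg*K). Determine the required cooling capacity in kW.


Q = m * cp * dT / t
Q = 505 * 3.32 * 31.9 / 13925
Q = 3.841 kW

3.841


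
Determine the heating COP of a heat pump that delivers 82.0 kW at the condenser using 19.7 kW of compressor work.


COP_hp = Q_cond / W
COP_hp = 82.0 / 19.7
COP_hp = 4.162

4.162


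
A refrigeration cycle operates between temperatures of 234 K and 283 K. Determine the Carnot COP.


dT = 283 - 234 = 49 K
COP_carnot = T_cold / dT = 234 / 49
COP_carnot = 4.776

4.776


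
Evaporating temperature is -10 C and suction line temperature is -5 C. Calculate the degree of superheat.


Superheat = T_suction - T_evap
Superheat = -5 - (-10)
Superheat = 5 K

5


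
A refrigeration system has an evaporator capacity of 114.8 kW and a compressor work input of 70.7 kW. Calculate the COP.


COP = Q_evap / W
COP = 114.8 / 70.7
COP = 1.624

1.624


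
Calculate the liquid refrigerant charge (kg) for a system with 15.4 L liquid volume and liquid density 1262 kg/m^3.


Charge = V * rho / 1000
Charge = 15.4 * 1262 / 1000
Charge = 19.43 kg

19.43


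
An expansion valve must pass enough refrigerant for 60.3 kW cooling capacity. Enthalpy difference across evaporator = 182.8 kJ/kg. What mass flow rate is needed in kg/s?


m_dot = Q / dh
m_dot = 60.3 / 182.8
m_dot = 0.3299 kg/s

0.3299


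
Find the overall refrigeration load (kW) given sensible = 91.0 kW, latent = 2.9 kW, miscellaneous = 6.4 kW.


Q_total = Q_s + Q_l + Q_misc
Q_total = 91.0 + 2.9 + 6.4
Q_total = 100.3 kW

100.3


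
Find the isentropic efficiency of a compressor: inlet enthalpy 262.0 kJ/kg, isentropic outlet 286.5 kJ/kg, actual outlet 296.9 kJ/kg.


dh_ideal = 286.5 - 262.0 = 24.5 kJ/kg
dh_actual = 296.9 - 262.0 = 34.9 kJ/kg
eta_s = dh_ideal / dh_actual = 24.5 / 34.9
eta_s = 0.702

0.702


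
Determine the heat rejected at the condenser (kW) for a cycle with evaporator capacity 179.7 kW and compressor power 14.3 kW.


Q_cond = Q_evap + W
Q_cond = 179.7 + 14.3
Q_cond = 194.0 kW

194.0


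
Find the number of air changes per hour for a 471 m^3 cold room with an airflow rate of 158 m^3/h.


ACH = flow / volume
ACH = 158 / 471
ACH = 0.335

0.335


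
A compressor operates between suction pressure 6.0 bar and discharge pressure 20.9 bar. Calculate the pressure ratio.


PR = P_high / P_low
PR = 20.9 / 6.0
PR = 3.483

3.483


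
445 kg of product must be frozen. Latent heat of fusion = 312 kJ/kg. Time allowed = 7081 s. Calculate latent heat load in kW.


Q_lat = m * h_fg / t
Q_lat = 445 * 312 / 7081
Q_lat = 19.61 kW

19.61


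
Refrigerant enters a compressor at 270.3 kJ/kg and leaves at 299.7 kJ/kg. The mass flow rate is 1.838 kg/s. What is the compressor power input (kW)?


dh = 299.7 - 270.3 = 29.4 kJ/kg
W = m_dot * dh = 1.838 * 29.4 = 54.04 kW

54.04


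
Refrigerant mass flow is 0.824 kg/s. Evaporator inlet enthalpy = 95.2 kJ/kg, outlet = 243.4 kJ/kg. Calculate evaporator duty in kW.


dh = 243.4 - 95.2 = 148.2 kJ/kg
Q_evap = m_dot * dh = 0.824 * 148.2
Q_evap = 122.12 kW

122.12


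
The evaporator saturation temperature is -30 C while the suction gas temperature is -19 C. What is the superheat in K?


Superheat = T_suction - T_evap
Superheat = -19 - (-30)
Superheat = 11 K

11


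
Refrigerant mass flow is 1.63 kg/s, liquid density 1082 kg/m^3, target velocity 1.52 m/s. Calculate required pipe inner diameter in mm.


A = m_dot / (rho * v) = 1.63 / (1082 * 1.52) = 0.0009910983559 m^2
d = sqrt(4*A/pi) * 1000
d = 35.5 mm

35.5


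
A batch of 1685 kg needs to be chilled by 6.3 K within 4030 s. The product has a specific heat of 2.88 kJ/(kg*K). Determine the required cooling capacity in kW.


Q = m * cp * dT / t
Q = 1685 * 2.88 * 6.3 / 4030
Q = 7.586 kW

7.586


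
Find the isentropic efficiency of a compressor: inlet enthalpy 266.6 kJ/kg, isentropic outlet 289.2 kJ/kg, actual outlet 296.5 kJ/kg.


dh_ideal = 289.2 - 266.6 = 22.6 kJ/kg
dh_actual = 296.5 - 266.6 = 29.9 kJ/kg
eta_s = dh_ideal / dh_actual = 22.6 / 29.9
eta_s = 0.7559

0.7559


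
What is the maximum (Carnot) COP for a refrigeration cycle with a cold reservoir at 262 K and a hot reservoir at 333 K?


dT = 333 - 262 = 71 K
COP_carnot = T_cold / dT = 262 / 71
COP_carnot = 3.69

3.69


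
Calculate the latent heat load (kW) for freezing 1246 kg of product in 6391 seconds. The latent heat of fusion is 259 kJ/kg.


Q_lat = m * h_fg / t
Q_lat = 1246 * 259 / 6391
Q_lat = 50.5 kW

50.5


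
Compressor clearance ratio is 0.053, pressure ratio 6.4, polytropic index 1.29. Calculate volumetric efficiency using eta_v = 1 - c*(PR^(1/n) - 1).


PR^(1/n) = 6.4^(1/1.29) = 4.21643798
eta_v = 1 - 0.053 * (4.21643798 - 1)
eta_v = 0.8295

0.8295


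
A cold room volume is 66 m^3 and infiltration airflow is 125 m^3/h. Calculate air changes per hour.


ACH = flow / volume
ACH = 125 / 66
ACH = 1.894

1.894


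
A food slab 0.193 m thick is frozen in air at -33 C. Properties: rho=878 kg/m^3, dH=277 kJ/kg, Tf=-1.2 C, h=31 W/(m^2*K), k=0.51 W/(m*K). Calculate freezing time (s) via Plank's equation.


dT = -1.2 - (-33) = 31.8 K
term1 = a/(2h) = 0.193/(2*31) = 0.003112903226
term2 = a^2/(8k) = 0.193^2/(8*0.51) = 0.009129656863
t = rho*dH*1000/dT * (term1 + term2)
t = 878*277*1000/31.8 * (0.003112903226 + 0.009129656863)
t = 93631 s

93631


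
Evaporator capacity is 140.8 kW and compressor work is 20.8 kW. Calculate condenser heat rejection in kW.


Q_cond = Q_evap + W
Q_cond = 140.8 + 20.8
Q_cond = 161.6 kW

161.6


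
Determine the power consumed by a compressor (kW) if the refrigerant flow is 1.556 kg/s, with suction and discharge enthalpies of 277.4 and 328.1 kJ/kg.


dh = 328.1 - 277.4 = 50.7 kJ/kg
W = m_dot * dh = 1.556 * 50.7 = 78.89 kW

78.89


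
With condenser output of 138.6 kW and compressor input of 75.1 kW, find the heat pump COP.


COP_hp = Q_cond / W
COP_hp = 138.6 / 75.1
COP_hp = 1.846

1.846


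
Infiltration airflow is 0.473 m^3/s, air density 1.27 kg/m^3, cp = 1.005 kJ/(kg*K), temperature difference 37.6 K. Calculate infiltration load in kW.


Q = V_dot * rho * cp * dT
Q = 0.473 * 1.27 * 1.005 * 37.6
Q = 22.7 kW

22.7


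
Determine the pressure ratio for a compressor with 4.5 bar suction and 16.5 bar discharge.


PR = P_high / P_low
PR = 16.5 / 4.5
PR = 3.667

3.667


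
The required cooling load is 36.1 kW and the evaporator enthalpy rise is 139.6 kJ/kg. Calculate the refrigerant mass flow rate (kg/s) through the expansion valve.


m_dot = Q / dh
m_dot = 36.1 / 139.6
m_dot = 0.2586 kg/s

0.2586


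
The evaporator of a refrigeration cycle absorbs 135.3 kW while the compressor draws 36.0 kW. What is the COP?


COP = Q_evap / W
COP = 135.3 / 36.0
COP = 3.758

3.758


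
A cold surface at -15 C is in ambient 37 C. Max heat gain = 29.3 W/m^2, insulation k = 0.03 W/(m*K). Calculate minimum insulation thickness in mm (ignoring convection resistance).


dT = 37 - (-15) = 52 K
thickness = k * dT / q_max * 1000
thickness = 0.03 * 52 / 29.3 * 1000
thickness = 53.2 mm

53.2


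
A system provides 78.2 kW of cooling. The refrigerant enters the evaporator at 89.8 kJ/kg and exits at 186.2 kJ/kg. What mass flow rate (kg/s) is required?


dh = 186.2 - 89.8 = 96.4 kJ/kg
m_dot = Q / dh = 78.2 / 96.4 = 0.8112 kg/s

0.8112


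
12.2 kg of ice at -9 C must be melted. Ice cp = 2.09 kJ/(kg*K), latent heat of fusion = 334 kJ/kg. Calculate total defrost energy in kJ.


Sensible heat = cp * dT = 2.09 * 9 = 18.81 kJ/kg
Total per kg = 18.81 + 334 = 352.81 kJ/kg
Q = m * total = 12.2 * 352.81
Q = 4304.3 kJ

4304.3


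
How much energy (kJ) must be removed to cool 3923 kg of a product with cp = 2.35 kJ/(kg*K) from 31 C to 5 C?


dT = 31 - (5) = 26 K
Q = m * cp * dT = 3923 * 2.35 * 26
Q = 239695 kJ

239695


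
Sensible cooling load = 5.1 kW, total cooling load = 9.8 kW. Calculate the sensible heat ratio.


SHR = Q_sensible / Q_total
SHR = 5.1 / 9.8
SHR = 0.52

0.52


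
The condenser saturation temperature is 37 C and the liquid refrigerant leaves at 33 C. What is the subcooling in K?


Subcooling = T_cond - T_liquid
Subcooling = 37 - 33
Subcooling = 4 K

4


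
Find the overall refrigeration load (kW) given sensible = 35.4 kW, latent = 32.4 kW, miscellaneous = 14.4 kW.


Q_total = Q_s + Q_l + Q_misc
Q_total = 35.4 + 32.4 + 14.4
Q_total = 82.2 kW

82.2


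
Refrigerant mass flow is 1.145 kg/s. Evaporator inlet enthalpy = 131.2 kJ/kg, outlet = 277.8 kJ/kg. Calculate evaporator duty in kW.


dh = 277.8 - 131.2 = 146.6 kJ/kg
Q_evap = m_dot * dh = 1.145 * 146.6
Q_evap = 167.86 kW

167.86


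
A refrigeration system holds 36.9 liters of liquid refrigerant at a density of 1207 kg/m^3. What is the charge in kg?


Charge = V * rho / 1000
Charge = 36.9 * 1207 / 1000
Charge = 44.54 kg

44.54


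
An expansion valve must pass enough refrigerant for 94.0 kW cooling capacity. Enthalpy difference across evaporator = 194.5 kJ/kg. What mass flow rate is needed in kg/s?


m_dot = Q / dh
m_dot = 94.0 / 194.5
m_dot = 0.4833 kg/s

0.4833


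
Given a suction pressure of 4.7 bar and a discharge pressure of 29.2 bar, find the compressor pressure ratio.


PR = P_high / P_low
PR = 29.2 / 4.7
PR = 6.213

6.213


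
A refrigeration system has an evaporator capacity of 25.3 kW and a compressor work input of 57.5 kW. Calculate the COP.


COP = Q_evap / W
COP = 25.3 / 57.5
COP = 0.44

0.44


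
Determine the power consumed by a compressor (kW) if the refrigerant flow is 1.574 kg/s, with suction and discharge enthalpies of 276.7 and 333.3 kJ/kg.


dh = 333.3 - 276.7 = 56.6 kJ/kg
W = m_dot * dh = 1.574 * 56.6 = 89.09 kW

89.09


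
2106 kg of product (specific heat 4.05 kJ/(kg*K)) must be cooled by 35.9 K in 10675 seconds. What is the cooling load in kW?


Q = m * cp * dT / t
Q = 2106 * 4.05 * 35.9 / 10675
Q = 28.684 kW

28.684


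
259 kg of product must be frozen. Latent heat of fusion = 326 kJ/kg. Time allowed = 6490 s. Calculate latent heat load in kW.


Q_lat = m * h_fg / t
Q_lat = 259 * 326 / 6490
Q_lat = 13.01 kW

13.01


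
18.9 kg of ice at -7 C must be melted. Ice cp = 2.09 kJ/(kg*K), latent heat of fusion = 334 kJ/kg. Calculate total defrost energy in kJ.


Sensible heat = cp * dT = 2.09 * 7 = 14.63 kJ/kg
Total per kg = 14.63 + 334 = 348.63 kJ/kg
Q = m * total = 18.9 * 348.63
Q = 6589.1 kJ

6589.1


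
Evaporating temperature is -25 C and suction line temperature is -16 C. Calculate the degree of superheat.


Superheat = T_suction - T_evap
Superheat = -16 - (-25)
Superheat = 9 K

9


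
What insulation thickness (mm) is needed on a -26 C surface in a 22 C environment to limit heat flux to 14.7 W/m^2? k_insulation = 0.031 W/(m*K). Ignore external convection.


dT = 22 - (-26) = 48 K
thickness = k * dT / q_max * 1000
thickness = 0.031 * 48 / 14.7 * 1000
thickness = 101.2 mm

101.2


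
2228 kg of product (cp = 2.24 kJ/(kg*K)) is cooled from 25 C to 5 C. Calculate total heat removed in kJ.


dT = 25 - (5) = 20 K
Q = m * cp * dT = 2228 * 2.24 * 20
Q = 99814 kJ

99814


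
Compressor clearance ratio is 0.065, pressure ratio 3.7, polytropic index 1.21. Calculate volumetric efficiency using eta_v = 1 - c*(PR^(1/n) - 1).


PR^(1/n) = 3.7^(1/1.21) = 2.94841221
eta_v = 1 - 0.065 * (2.94841221 - 1)
eta_v = 0.8734

0.8734


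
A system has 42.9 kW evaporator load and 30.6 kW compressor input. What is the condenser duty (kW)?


Q_cond = Q_evap + W
Q_cond = 42.9 + 30.6
Q_cond = 73.5 kW

73.5


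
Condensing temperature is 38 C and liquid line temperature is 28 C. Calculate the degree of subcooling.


Subcooling = T_cond - T_liquid
Subcooling = 38 - 28
Subcooling = 10 K

10


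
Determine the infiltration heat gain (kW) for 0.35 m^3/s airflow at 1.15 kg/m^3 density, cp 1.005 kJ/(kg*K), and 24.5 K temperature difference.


Q = V_dot * rho * cp * dT
Q = 0.35 * 1.15 * 1.005 * 24.5
Q = 9.911 kW

9.911


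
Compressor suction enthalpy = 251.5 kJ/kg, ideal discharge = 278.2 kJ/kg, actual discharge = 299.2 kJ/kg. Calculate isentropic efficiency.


dh_ideal = 278.2 - 251.5 = 26.7 kJ/kg
dh_actual = 299.2 - 251.5 = 47.7 kJ/kg
eta_s = dh_ideal / dh_actual = 26.7 / 47.7
eta_s = 0.5597

0.5597


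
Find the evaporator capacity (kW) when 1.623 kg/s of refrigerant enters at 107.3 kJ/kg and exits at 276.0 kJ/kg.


dh = 276.0 - 107.3 = 168.7 kJ/kg
Q_evap = m_dot * dh = 1.623 * 168.7
Q_evap = 273.8 kW

273.8


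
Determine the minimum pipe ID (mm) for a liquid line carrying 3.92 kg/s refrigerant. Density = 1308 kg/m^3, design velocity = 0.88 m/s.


A = m_dot / (rho * v) = 3.92 / (1308 * 0.88) = 0.003405615791 m^2
d = sqrt(4*A/pi) * 1000
d = 65.8 mm

65.8


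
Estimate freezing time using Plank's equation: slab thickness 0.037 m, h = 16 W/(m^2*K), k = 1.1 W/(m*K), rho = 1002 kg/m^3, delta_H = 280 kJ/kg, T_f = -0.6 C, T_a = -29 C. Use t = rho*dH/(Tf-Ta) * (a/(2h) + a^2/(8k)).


dT = -0.6 - (-29) = 28.4 K
term1 = a/(2h) = 0.037/(2*16) = 0.00115625
term2 = a^2/(8k) = 0.037^2/(8*1.1) = 0.0001555681818
t = rho*dH*1000/dT * (term1 + term2)
t = 1002*280*1000/28.4 * (0.00115625 + 0.0001555681818)
t = 12959 s

12959


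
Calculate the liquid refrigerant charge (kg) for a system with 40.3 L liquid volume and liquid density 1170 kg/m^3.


Charge = V * rho / 1000
Charge = 40.3 * 1170 / 1000
Charge = 47.15 kg

47.15


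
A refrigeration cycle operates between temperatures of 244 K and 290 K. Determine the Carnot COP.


dT = 290 - 244 = 46 K
COP_carnot = T_cold / dT = 244 / 46
COP_carnot = 5.304

5.304


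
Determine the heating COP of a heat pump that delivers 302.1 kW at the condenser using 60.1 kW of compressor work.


COP_hp = Q_cond / W
COP_hp = 302.1 / 60.1
COP_hp = 5.027

5.027


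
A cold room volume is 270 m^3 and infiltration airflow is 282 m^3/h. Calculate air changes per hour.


ACH = flow / volume
ACH = 282 / 270
ACH = 1.044

1.044


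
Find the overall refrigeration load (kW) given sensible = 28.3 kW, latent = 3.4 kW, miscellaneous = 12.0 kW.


Q_total = Q_s + Q_l + Q_misc
Q_total = 28.3 + 3.4 + 12.0
Q_total = 43.7 kW

43.7


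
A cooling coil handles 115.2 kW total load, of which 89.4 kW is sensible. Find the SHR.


SHR = Q_sensible / Q_total
SHR = 89.4 / 115.2
SHR = 0.776

0.776


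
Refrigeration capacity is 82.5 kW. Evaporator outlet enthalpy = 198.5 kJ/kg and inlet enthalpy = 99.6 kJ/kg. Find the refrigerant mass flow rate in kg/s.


dh = 198.5 - 99.6 = 98.9 kJ/kg
m_dot = Q / dh = 82.5 / 98.9 = 0.8342 kg/s

0.8342


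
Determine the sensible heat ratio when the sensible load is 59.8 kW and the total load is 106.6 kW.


SHR = Q_sensible / Q_total
SHR = 59.8 / 106.6
SHR = 0.561

0.561


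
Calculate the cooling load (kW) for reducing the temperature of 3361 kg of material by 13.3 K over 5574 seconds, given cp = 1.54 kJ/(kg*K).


Q = m * cp * dT / t
Q = 3361 * 1.54 * 13.3 / 5574
Q = 12.35 kW

12.35


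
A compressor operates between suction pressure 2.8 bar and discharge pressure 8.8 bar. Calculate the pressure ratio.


PR = P_high / P_low
PR = 8.8 / 2.8
PR = 3.143

3.143


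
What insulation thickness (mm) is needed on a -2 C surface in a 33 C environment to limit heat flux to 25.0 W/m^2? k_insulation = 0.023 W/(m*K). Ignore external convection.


dT = 33 - (-2) = 35 K
thickness = k * dT / q_max * 1000
thickness = 0.023 * 35 / 25.0 * 1000
thickness = 32.2 mm

32.2


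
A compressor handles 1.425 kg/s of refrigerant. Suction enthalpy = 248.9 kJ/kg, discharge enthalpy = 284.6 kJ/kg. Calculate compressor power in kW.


dh = 284.6 - 248.9 = 35.7 kJ/kg
W = m_dot * dh = 1.425 * 35.7 = 50.87 kW

50.87


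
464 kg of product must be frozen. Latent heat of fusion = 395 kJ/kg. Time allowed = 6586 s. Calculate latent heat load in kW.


Q_lat = m * h_fg / t
Q_lat = 464 * 395 / 6586
Q_lat = 27.83 kW

27.83


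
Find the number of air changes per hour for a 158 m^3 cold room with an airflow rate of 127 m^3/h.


ACH = flow / volume
ACH = 127 / 158
ACH = 0.804

0.804


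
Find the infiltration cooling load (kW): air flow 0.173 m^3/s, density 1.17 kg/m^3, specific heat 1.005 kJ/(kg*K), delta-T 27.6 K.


Q = V_dot * rho * cp * dT
Q = 0.173 * 1.17 * 1.005 * 27.6
Q = 5.614 kW

5.614


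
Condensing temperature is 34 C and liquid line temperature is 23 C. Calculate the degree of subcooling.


Subcooling = T_cond - T_liquid
Subcooling = 34 - 23
Subcooling = 11 K

11


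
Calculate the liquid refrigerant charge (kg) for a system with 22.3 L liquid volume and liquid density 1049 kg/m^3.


Charge = V * rho / 1000
Charge = 22.3 * 1049 / 1000
Charge = 23.39 kg

23.39


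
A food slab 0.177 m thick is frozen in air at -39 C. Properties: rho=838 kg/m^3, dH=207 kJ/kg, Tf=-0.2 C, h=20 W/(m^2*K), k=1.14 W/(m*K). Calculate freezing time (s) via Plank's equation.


dT = -0.2 - (-39) = 38.8 K
term1 = a/(2h) = 0.177/(2*20) = 0.004425
term2 = a^2/(8k) = 0.177^2/(8*1.14) = 0.003435197368
t = rho*dH*1000/dT * (term1 + term2)
t = 838*207*1000/38.8 * (0.004425 + 0.003435197368)
t = 35141 s

35141


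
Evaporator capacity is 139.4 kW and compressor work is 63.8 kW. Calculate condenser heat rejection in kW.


Q_cond = Q_evap + W
Q_cond = 139.4 + 63.8
Q_cond = 203.2 kW

203.2


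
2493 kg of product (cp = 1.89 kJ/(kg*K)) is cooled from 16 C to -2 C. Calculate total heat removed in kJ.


dT = 16 - (-2) = 18 K
Q = m * cp * dT = 2493 * 1.89 * 18
Q = 84812 kJ

84812


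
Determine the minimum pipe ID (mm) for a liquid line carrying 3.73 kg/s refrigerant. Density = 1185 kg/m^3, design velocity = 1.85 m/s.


A = m_dot / (rho * v) = 3.73 / (1185 * 1.85) = 0.001701448284 m^2
d = sqrt(4*A/pi) * 1000
d = 46.5 mm

46.5


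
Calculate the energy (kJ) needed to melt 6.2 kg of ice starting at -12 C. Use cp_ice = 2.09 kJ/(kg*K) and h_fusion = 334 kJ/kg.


Sensible heat = cp * dT = 2.09 * 12 = 25.08 kJ/kg
Total per kg = 25.08 + 334 = 359.08 kJ/kg
Q = m * total = 6.2 * 359.08
Q = 2226.3 kJ

2226.3


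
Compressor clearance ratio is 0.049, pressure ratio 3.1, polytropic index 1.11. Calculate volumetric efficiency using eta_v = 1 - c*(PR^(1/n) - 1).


PR^(1/n) = 3.1^(1/1.11) = 2.77120206
eta_v = 1 - 0.049 * (2.77120206 - 1)
eta_v = 0.9132

0.9132


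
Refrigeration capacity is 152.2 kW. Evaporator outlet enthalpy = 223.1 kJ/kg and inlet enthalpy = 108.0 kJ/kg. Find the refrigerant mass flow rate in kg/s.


dh = 223.1 - 108.0 = 115.1 kJ/kg
m_dot = Q / dh = 152.2 / 115.1 = 1.3223 kg/s

1.3223


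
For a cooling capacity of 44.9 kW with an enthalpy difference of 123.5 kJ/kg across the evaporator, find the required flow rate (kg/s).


m_dot = Q / dh
m_dot = 44.9 / 123.5
m_dot = 0.3636 kg/s

0.3636


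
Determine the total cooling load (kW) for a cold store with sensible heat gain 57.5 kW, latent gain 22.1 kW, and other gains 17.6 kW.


Q_total = Q_s + Q_l + Q_misc
Q_total = 57.5 + 22.1 + 17.6
Q_total = 97.2 kW

97.2


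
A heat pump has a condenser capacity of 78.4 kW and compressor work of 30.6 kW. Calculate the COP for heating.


COP_hp = Q_cond / W
COP_hp = 78.4 / 30.6
COP_hp = 2.562

2.562


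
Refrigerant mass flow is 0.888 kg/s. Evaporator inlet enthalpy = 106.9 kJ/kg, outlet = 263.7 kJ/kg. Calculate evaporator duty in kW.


dh = 263.7 - 106.9 = 156.8 kJ/kg
Q_evap = m_dot * dh = 0.888 * 156.8
Q_evap = 139.24 kW

139.24


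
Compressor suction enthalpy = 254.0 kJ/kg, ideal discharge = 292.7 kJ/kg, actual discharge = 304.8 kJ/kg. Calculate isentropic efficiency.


dh_ideal = 292.7 - 254.0 = 38.7 kJ/kg
dh_actual = 304.8 - 254.0 = 50.8 kJ/kg
eta_s = dh_ideal / dh_actual = 38.7 / 50.8
eta_s = 0.7618

0.7618
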